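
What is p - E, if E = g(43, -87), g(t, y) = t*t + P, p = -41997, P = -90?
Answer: -43756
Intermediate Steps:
g(t, y) = -90 + t² (g(t, y) = t*t - 90 = t² - 90 = -90 + t²)
E = 1759 (E = -90 + 43² = -90 + 1849 = 1759)
p - E = -41997 - 1*1759 = -41997 - 1759 = -43756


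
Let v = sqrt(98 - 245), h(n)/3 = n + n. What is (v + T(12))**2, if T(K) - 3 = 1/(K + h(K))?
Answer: -973223/7056 + 253*I*sqrt(3)/6 ≈ -137.93 + 73.035*I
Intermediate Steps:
h(n) = 6*n (h(n) = 3*(n + n) = 3*(2*n) = 6*n)
T(K) = 3 + 1/(7*K) (T(K) = 3 + 1/(K + 6*K) = 3 + 1/(7*K))
v = 7*I*sqrt(3) (v = sqrt(-147) = 7*I*sqrt(3) ≈ 12.124*I)
(v + T(12))**2 = (7*I*sqrt(3) + (3 + (1/7)/12))**2 = (7*I*sqrt(3) + (3 + (1/7)*(1/12)))**2 = (7*I*sqrt(3) + (3 + 1/84))**2 = (7*I*sqrt(3) + 253/84)**2 = (253/84 + 7*I*sqrt(3))**2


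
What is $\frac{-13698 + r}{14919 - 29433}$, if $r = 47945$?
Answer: $- \frac{34247}{14514} \approx -2.3596$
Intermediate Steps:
$\frac{-13698 + r}{14919 - 29433} = \frac{-13698 + 47945}{14919 - 29433} = \frac{34247}{-14514} = 34247 \left(- \frac{1}{14514}\right) = - \frac{34247}{14514}$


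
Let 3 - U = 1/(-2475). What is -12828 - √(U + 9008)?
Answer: -12828 - √245324486/165 ≈ -12923.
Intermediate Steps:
U = 7426/2475 (U = 3 - 1/(-2475) = 3 - 1*(-1/2475) = 3 + 1/2475 = 7426/2475 ≈ 3.0004)
-12828 - √(U + 9008) = -12828 - √(7426/2475 + 9008) = -12828 - √(22302226/2475) = -12828 - √245324486/165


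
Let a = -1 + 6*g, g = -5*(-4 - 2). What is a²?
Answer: 32041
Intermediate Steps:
g = 30 (g = -5*(-6) = 30)
a = 179 (a = -1 + 6*30 = -1 + 180 = 179)
a² = 179² = 32041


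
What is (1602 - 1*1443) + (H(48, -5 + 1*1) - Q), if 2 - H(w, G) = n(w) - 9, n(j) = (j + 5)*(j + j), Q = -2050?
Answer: -2868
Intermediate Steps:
n(j) = 2*j*(5 + j) (n(j) = (5 + j)*(2*j) = 2*j*(5 + j))
H(w, G) = 11 - 2*w*(5 + w) (H(w, G) = 2 - (2*w*(5 + w) - 9) = 2 - (-9 + 2*w*(5 + w)) = 2 + (9 - 2*w*(5 + w)) = 11 - 2*w*(5 + w))
(1602 - 1*1443) + (H(48, -5 + 1*1) - Q) = (1602 - 1*1443) + ((11 - 2*48*(5 + 48)) - 1*(-2050)) = (1602 - 1443) + ((11 - 2*48*53) + 2050) = 159 + ((11 - 5088) + 2050) = 159 + (-5077 + 2050) = 159 - 3027 = -2868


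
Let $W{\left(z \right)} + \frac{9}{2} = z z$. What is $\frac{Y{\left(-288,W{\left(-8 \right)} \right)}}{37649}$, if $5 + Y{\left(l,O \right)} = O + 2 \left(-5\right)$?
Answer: $\frac{89}{75298} \approx 0.001182$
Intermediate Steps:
$W{\left(z \right)} = - \frac{9}{2} + z^{2}$ ($W{\left(z \right)} = - \frac{9}{2} + z z = - \frac{9}{2} + z^{2}$)
$Y{\left(l,O \right)} = -15 + O$ ($Y{\left(l,O \right)} = -5 + \left(O + 2 \left(-5\right)\right) = -5 + \left(O - 10\right) = -5 + \left(-10 + O\right) = -15 + O$)
$\frac{Y{\left(-288,W{\left(-8 \right)} \right)}}{37649} = \frac{-15 - \left(\frac{9}{2} - \left(-8\right)^{2}\right)}{37649} = \left(-15 + \left(- \frac{9}{2} + 64\right)\right) \frac{1}{37649} = \left(-15 + \frac{119}{2}\right) \frac{1}{37649} = \frac{89}{2} \cdot \frac{1}{37649} = \frac{89}{75298}$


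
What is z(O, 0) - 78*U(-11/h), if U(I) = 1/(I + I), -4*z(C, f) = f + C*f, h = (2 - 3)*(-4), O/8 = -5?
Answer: 156/11 ≈ 14.182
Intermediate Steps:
O = -40 (O = 8*(-5) = -40)
h = 4 (h = -1*(-4) = 4)
z(C, f) = -f/4 - C*f/4 (z(C, f) = -(f + C*f)/4 = -f/4 - C*f/4)
U(I) = 1/(2*I)
z(O, 0) - 78*U(-11/h) = -¼*0*(1 - 40) - 39/((-11/4)) = -¼*0*(-39) - 39/((-11*¼)) = 0 - 39/(-11/4) = 0 - 39*(-4)/11 = 0 - 78*(-2/11) = 0 + 156/11 = 156/11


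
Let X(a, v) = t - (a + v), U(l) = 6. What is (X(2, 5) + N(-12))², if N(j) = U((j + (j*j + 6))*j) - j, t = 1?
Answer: 144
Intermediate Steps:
X(a, v) = 1 - a - v (X(a, v) = 1 - (a + v) = 1 + (-a - v) = 1 - a - v)
N(j) = 6 - j
(X(2, 5) + N(-12))² = ((1 - 1*2 - 1*5) + (6 - 1*(-12)))² = ((1 - 2 - 5) + (6 + 12))² = (-6 + 18)² = 12² = 144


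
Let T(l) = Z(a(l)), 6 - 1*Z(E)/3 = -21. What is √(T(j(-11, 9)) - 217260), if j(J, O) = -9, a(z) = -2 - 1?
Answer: 3*I*√24131 ≈ 466.02*I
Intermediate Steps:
a(z) = -3
Z(E) = 81 (Z(E) = 18 - 3*(-21) = 18 + 63 = 81)
T(l) = 81
√(T(j(-11, 9)) - 217260) = √(81 - 217260) = √(-217179) = 3*I*√24131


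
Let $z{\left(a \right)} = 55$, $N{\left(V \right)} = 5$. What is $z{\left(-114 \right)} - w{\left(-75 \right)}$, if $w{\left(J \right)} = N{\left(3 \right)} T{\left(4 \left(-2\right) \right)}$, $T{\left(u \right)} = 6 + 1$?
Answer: $20$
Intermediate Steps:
$T{\left(u \right)} = 7$
$w{\left(J \right)} = 35$ ($w{\left(J \right)} = 5 \cdot 7 = 35$)
$z{\left(-114 \right)} - w{\left(-75 \right)} = 55 - 35 = 20$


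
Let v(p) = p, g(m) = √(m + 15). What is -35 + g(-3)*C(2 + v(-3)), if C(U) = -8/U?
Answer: -35 + 16*√3 ≈ -7.2872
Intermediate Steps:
g(m) = √(15 + m)
-35 + g(-3)*C(2 + v(-3)) = -35 + √(15 - 3)*(-8/(2 - 3)) = -35 + √12*(-8/(-1)) = -35 + (2*√3)*(-8*(-1)) = -35 + (2*√3)*8 = -35 + 16*√3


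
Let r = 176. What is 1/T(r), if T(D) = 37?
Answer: 1/37 ≈ 0.027027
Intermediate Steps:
1/T(r) = 1/37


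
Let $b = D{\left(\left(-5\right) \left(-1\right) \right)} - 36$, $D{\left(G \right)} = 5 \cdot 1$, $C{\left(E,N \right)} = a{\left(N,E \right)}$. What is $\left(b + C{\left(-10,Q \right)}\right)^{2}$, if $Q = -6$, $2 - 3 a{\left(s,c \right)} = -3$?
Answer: $\frac{7744}{9} \approx 860.44$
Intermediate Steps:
$a{\left(s,c \right)} = \frac{5}{3}$ ($a{\left(s,c \right)} = \frac{2}{3} - -1 = \frac{2}{3} + 1 = \frac{5}{3}$)
$C{\left(E,N \right)} = \frac{5}{3}$
$D{\left(G \right)} = 5$
$b = -31$ ($b = 5 - 36 = -31$)
$\left(b + C{\left(-10,Q \right)}\right)^{2} = \left(-31 + \frac{5}{3}\right)^{2} = \left(- \frac{88}{3}\right)^{2} = \frac{7744}{9}$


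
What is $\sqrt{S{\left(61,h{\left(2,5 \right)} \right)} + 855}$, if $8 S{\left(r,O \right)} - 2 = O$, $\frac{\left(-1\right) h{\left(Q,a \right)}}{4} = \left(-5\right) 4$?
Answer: $\frac{\sqrt{3461}}{2} \approx 29.415$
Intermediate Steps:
$h{\left(Q,a \right)} = 80$ ($h{\left(Q,a \right)} = - 4 \left(\left(-5\right) 4\right) = \left(-4\right) \left(-20\right) = 80$)
$S{\left(r,O \right)} = \frac{1}{4} + \frac{O}{8}$
$\sqrt{S{\left(61,h{\left(2,5 \right)} \right)} + 855} = \sqrt{\left(\frac{1}{4} + \frac{1}{8} \cdot 80\right) + 855} = \sqrt{\left(\frac{1}{4} + 10\right) + 855} = \sqrt{\frac{41}{4} + 855} = \sqrt{\frac{3461}{4}} = \frac{\sqrt{3461}}{2}$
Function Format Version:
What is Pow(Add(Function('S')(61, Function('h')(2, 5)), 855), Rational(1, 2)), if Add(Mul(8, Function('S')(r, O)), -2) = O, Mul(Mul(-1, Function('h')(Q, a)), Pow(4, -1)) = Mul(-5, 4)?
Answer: Mul(Rational(1, 2), Pow(3461, Rational(1, 2))) ≈ 29.415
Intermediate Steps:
Function('h')(Q, a) = 80 (Function('h')(Q, a) = Mul(-4, Mul(-5, 4)) = Mul(-4, -20) = 80)
Function('S')(r, O) = Add(Rational(1, 4), Mul(Rational(1, 8), O))
Pow(Add(Function('S')(61, Function('h')(2, 5)), 855), Rational(1, 2)) = Pow(Add(Add(Rational(1, 4), Mul(Rational(1, 8), 80)), 855), Rational(1, 2)) = Pow(Add(Add(Rational(1, 4), 10), 855), Rational(1, 2)) = Pow(Add(Rational(41, 4), 855), Rational(1, 2)) = Pow(Rational(3461, 4), Rational(1, 2)) = Mul(Rational(1, 2), Pow(3461, Rational(1, 2)))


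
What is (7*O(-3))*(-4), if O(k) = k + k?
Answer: 168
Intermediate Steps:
O(k) = 2*k
(7*O(-3))*(-4) = (7*(2*(-3)))*(-4) = (7*(-6))*(-4) = -42*(-4) = 168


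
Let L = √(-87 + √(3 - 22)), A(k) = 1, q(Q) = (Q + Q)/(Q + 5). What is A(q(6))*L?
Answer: √(-87 + I*√19) ≈ 0.2336 + 9.3303*I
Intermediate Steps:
q(Q) = 2*Q/(5 + Q) (q(Q) = (2*Q)/(5 + Q) = 2*Q/(5 + Q))
L = √(-87 + I*√19) (L = √(-87 + √(-19)) = √(-87 + I*√19) ≈ 0.2336 + 9.3303*I)
A(q(6))*L = 1*√(-87 + I*√19) = √(-87 + I*√19)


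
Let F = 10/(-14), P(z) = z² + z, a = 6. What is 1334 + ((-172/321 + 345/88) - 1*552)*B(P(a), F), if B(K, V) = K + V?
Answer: -4214936119/197736 ≈ -21316.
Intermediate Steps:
P(z) = z + z²
F = -5/7 (F = 10*(-1/14) = -5/7 ≈ -0.71429)
1334 + ((-172/321 + 345/88) - 1*552)*B(P(a), F) = 1334 + ((-172/321 + 345/88) - 1*552)*(6*(1 + 6) - 5/7) = 1334 + ((-172*1/321 + 345*(1/88)) - 552)*(6*7 - 5/7) = 1334 + ((-172/321 + 345/88) - 552)*(42 - 5/7) = 1334 + (95609/28248 - 552)*(289/7) = 1334 - 15497287/28248*289/7 = 1334 - 4478715943/197736 = -4214936119/197736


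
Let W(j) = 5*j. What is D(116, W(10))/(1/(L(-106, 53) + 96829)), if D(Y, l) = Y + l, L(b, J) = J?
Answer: 16082412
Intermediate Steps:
D(116, W(10))/(1/(L(-106, 53) + 96829)) = (116 + 5*10)/(1/(53 + 96829)) = (116 + 50)/(1/96882) = 166/(1/96882) = 166*96882 = 16082412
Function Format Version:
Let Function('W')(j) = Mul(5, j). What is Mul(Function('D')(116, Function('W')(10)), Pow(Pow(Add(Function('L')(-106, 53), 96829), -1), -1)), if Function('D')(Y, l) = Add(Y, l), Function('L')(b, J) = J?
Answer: 16082412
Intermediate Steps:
Mul(Function('D')(116, Function('W')(10)), Pow(Pow(Add(Function('L')(-106, 53), 96829), -1), -1)) = Mul(Add(116, Mul(5, 10)), Pow(Pow(Add(53, 96829), -1), -1)) = Mul(Add(116, 50), Pow(Pow(96882, -1), -1)) = Mul(166, Pow(Rational(1, 96882), -1)) = Mul(166, 96882) = 16082412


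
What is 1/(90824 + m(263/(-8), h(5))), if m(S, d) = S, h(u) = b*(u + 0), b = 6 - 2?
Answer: 8/726329 ≈ 1.1014e-5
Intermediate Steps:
b = 4
h(u) = 4*u (h(u) = 4*(u + 0) = 4*u)
1/(90824 + m(263/(-8), h(5))) = 1/(90824 + 263/(-8)) = 1/(90824 + 263*(-⅛)) = 1/(90824 - 263/8) = 1/(726329/8) = 8/726329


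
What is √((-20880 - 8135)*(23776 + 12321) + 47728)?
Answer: I*√1047306727 ≈ 32362.0*I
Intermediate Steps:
√((-20880 - 8135)*(23776 + 12321) + 47728) = √(-29015*36097 + 47728) = √(-1047354455 + 47728) = √(-1047306727) = I*√1047306727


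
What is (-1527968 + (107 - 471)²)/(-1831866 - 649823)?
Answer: 1395472/2481689 ≈ 0.56231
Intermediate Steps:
(-1527968 + (107 - 471)²)/(-1831866 - 649823) = (-1527968 + (-364)²)/(-2481689) = (-1527968 + 132496)*(-1/2481689) = -1395472*(-1/2481689) = 1395472/2481689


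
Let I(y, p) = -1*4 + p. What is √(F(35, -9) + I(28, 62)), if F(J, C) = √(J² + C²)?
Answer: √(58 + √1306) ≈ 9.7025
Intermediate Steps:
I(y, p) = -4 + p
F(J, C) = √(C² + J²)
√(F(35, -9) + I(28, 62)) = √(√((-9)² + 35²) + (-4 + 62)) = √(√(81 + 1225) + 58) = √(√1306 + 58) = √(58 + √1306)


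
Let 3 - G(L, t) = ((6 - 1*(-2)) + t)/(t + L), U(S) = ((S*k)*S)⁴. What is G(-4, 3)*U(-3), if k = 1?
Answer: 91854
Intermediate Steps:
U(S) = S⁸ (U(S) = ((S*1)*S)⁴ = (S*S)⁴ = (S²)⁴ = S⁸)
G(L, t) = 3 - (8 + t)/(L + t) (G(L, t) = 3 - ((6 - 1*(-2)) + t)/(t + L) = 3 - ((6 + 2) + t)/(L + t) = 3 - (8 + t)/(L + t))
G(-4, 3)*U(-3) = ((-8 + 2*3 + 3*(-4))/(-4 + 3))*(-3)⁸ = ((-8 + 6 - 12)/(-1))*6561 = -1*(-14)*6561 = 14*6561 = 91854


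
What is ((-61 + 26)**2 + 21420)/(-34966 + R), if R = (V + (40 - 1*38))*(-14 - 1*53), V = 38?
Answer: -3235/5378 ≈ -0.60152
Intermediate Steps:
R = -2680 (R = (38 + (40 - 1*38))*(-14 - 1*53) = (38 + (40 - 38))*(-14 - 53) = (38 + 2)*(-67) = 40*(-67) = -2680)
((-61 + 26)**2 + 21420)/(-34966 + R) = ((-61 + 26)**2 + 21420)/(-34966 - 2680) = ((-35)**2 + 21420)/(-37646) = (1225 + 21420)*(-1/37646) = 22645*(-1/37646) = -3235/5378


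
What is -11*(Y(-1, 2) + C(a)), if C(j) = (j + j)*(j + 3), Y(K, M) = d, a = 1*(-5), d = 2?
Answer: -242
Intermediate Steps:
a = -5
Y(K, M) = 2
C(j) = 2*j*(3 + j) (C(j) = (2*j)*(3 + j) = 2*j*(3 + j))
-11*(Y(-1, 2) + C(a)) = -11*(2 + 2*(-5)*(3 - 5)) = -11*(2 + 2*(-5)*(-2)) = -11*(2 + 20) = -11*22 = -242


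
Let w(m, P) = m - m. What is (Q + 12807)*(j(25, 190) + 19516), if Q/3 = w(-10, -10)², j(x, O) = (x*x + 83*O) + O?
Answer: 462345507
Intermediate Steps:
j(x, O) = x² + 84*O (j(x, O) = (x² + 83*O) + O = x² + 84*O)
w(m, P) = 0
Q = 0 (Q = 3*0² = 3*0 = 0)
(Q + 12807)*(j(25, 190) + 19516) = (0 + 12807)*((25² + 84*190) + 19516) = 12807*((625 + 15960) + 19516) = 12807*(16585 + 19516) = 12807*36101 = 462345507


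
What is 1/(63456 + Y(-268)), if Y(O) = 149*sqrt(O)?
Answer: 15864/1008153451 - 149*I*sqrt(67)/2016306902 ≈ 1.5736e-5 - 6.0488e-7*I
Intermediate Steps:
1/(63456 + Y(-268)) = 1/(63456 + 149*sqrt(-268)) = 1/(63456 + 149*(2*I*sqrt(67))) = 1/(63456 + 298*I*sqrt(67))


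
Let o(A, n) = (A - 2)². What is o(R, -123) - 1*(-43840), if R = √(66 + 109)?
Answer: 44019 - 20*√7 ≈ 43966.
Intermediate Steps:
R = 5*√7 (R = √175 = 5*√7 ≈ 13.229)
o(A, n) = (-2 + A)²
o(R, -123) - 1*(-43840) = (-2 + 5*√7)² - 1*(-43840) = (-2 + 5*√7)² + 43840 = 43840 + (-2 + 5*√7)²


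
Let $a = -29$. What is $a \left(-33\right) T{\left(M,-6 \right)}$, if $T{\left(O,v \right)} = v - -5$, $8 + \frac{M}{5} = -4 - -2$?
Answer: $-957$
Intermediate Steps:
$M = -50$ ($M = -40 + 5 \left(-4 - -2\right) = -40 + 5 \left(-4 + 2\right) = -40 + 5 \left(-2\right) = -40 - 10 = -50$)
$T{\left(O,v \right)} = 5 + v$ ($T{\left(O,v \right)} = v + 5 = 5 + v$)
$a \left(-33\right) T{\left(M,-6 \right)} = \left(-29\right) \left(-33\right) \left(5 - 6\right) = 957 \left(-1\right) = -957$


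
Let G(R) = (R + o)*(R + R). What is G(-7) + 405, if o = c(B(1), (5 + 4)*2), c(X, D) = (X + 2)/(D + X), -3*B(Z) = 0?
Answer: 4513/9 ≈ 501.44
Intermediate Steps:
B(Z) = 0 (B(Z) = -1/3*0 = 0)
c(X, D) = (2 + X)/(D + X)
o = 1/9 (o = (2 + 0)/((5 + 4)*2 + 0) = 2/(9*2 + 0) = 2/(18 + 0) = 2/18 = (1/18)*2 = 1/9 ≈ 0.11111)
G(R) = 2*R*(1/9 + R) (G(R) = (R + 1/9)*(R + R) = (1/9 + R)*(2*R) = 2*R*(1/9 + R))
G(-7) + 405 = (2/9)*(-7)*(1 + 9*(-7)) + 405 = (2/9)*(-7)*(1 - 63) + 405 = (2/9)*(-7)*(-62) + 405 = 868/9 + 405 = 4513/9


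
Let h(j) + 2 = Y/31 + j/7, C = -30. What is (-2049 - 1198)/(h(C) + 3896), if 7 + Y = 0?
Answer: -704599/844019 ≈ -0.83481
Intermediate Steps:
Y = -7 (Y = -7 + 0 = -7)
h(j) = -69/31 + j/7 (h(j) = -2 + (-7/31 + j/7) = -69/31 + j/7)
(-2049 - 1198)/(h(C) + 3896) = (-2049 - 1198)/((-69/31 + (1/7)*(-30)) + 3896) = -3247/((-69/31 - 30/7) + 3896) = -3247/(-1413/217 + 3896) = -3247/844019/217 = -3247*217/844019 = -704599/844019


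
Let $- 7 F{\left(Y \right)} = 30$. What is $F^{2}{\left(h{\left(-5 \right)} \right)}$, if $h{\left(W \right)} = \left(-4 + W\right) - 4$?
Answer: $\frac{900}{49} \approx 18.367$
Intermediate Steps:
$h{\left(W \right)} = -8 + W$
$F{\left(Y \right)} = - \frac{30}{7}$ ($F{\left(Y \right)} = \left(- \frac{1}{7}\right) 30 = - \frac{30}{7}$)
$F^{2}{\left(h{\left(-5 \right)} \right)} = \left(- \frac{30}{7}\right)^{2} = \frac{900}{49}$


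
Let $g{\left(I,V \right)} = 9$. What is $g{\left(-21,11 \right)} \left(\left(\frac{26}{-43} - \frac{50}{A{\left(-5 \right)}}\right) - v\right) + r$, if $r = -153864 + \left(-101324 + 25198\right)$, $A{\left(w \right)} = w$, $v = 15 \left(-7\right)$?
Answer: $- \frac{9845299}{43} \approx -2.2896 \cdot 10^{5}$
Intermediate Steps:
$v = -105$
$r = -229990$ ($r = -153864 - 76126 = -229990$)
$g{\left(-21,11 \right)} \left(\left(\frac{26}{-43} - \frac{50}{A{\left(-5 \right)}}\right) - v\right) + r = 9 \left(\left(\frac{26}{-43} - \frac{50}{-5}\right) - -105\right) - 229990 = 9 \left(\left(26 \left(- \frac{1}{43}\right) - -10\right) + 105\right) - 229990 = 9 \left(\left(- \frac{26}{43} + 10\right) + 105\right) - 229990 = 9 \left(\frac{404}{43} + 105\right) - 229990 = 9 \cdot \frac{4919}{43} - 229990 = \frac{44271}{43} - 229990 = - \frac{9845299}{43}$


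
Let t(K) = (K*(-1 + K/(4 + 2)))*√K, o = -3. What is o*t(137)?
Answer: -17947*√137/2 ≈ -1.0503e+5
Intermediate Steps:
t(K) = K^(3/2)*(-1 + K/6) (t(K) = (K*(-1 + K/6))*√K = K^(3/2)*(-1 + K/6))
o*t(137) = -137^(3/2)*(-6 + 137)/2 = -137*√137*131/2 = -17947*√137/2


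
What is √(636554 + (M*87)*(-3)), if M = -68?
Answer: √654302 ≈ 808.89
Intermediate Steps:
√(636554 + (M*87)*(-3)) = √(636554 - 68*87*(-3)) = √(636554 - 5916*(-3)) = √(636554 + 17748) = √654302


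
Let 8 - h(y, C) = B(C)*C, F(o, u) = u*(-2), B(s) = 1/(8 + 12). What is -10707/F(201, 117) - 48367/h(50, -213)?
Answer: -74121283/29094 ≈ -2547.6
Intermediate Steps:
B(s) = 1/20
F(o, u) = -2*u
h(y, C) = 8 - C/20
-10707/F(201, 117) - 48367/h(50, -213) = -10707/((-2*117)) - 48367/(8 - 1/20*(-213)) = -10707/(-234) - 48367/(8 + 213/20) = -10707*(-1/234) - 48367/373/20 = 3569/78 - 48367*20/373 = 3569/78 - 967340/373 = -74121283/29094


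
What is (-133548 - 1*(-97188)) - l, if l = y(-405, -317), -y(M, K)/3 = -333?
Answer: -37359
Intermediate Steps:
y(M, K) = 999 (y(M, K) = -3*(-333) = 999)
l = 999
(-133548 - 1*(-97188)) - l = (-133548 - 1*(-97188)) - 1*999 = (-133548 + 97188) - 999 = -36360 - 999 = -37359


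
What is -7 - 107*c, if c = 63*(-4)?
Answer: 26957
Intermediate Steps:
c = -252
-7 - 107*c = -7 - 107*(-252) = -7 + 26964 = 26957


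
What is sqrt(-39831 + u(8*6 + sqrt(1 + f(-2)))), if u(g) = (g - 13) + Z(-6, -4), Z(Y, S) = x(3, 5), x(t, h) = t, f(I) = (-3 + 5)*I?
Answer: sqrt(-39793 + I*sqrt(3)) ≈ 0.0043 + 199.48*I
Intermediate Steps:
f(I) = 2*I
Z(Y, S) = 3
u(g) = -10 + g (u(g) = (g - 13) + 3 = (-13 + g) + 3 = -10 + g)
sqrt(-39831 + u(8*6 + sqrt(1 + f(-2)))) = sqrt(-39831 + (-10 + (8*6 + sqrt(1 + 2*(-2))))) = sqrt(-39831 + (-10 + (48 + sqrt(1 - 4)))) = sqrt(-39831 + (-10 + (48 + sqrt(-3)))) = sqrt(-39831 + (-10 + (48 + I*sqrt(3)))) = sqrt(-39831 + (38 + I*sqrt(3))) = sqrt(-39793 + I*sqrt(3))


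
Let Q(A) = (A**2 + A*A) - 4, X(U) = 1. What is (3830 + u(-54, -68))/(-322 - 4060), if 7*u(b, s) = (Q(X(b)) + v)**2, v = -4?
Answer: -13423/15337 ≈ -0.87520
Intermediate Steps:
Q(A) = -4 + 2*A**2 (Q(A) = (A**2 + A**2) - 4 = 2*A**2 - 4 = -4 + 2*A**2)
u(b, s) = 36/7 (u(b, s) = ((-4 + 2*1**2) - 4)**2/7 = ((-4 + 2*1) - 4)**2/7 = ((-4 + 2) - 4)**2/7 = (-2 - 4)**2/7 = (1/7)*(-6)**2 = (1/7)*36 = 36/7)
(3830 + u(-54, -68))/(-322 - 4060) = (3830 + 36/7)/(-322 - 4060) = (26846/7)/(-4382) = (26846/7)*(-1/4382) = -13423/15337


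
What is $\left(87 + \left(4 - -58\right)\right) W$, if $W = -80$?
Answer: $-11920$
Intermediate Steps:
$\left(87 + \left(4 - -58\right)\right) W = \left(87 + \left(4 - -58\right)\right) \left(-80\right) = \left(87 + \left(4 + 58\right)\right) \left(-80\right) = \left(87 + 62\right) \left(-80\right) = 149 \left(-80\right) = -11920$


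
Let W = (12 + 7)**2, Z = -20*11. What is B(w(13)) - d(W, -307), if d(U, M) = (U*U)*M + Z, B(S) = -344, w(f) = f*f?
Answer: 40008423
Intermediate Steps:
Z = -220
W = 361 (W = 19**2 = 361)
w(f) = f**2
d(U, M) = -220 + M*U**2 (d(U, M) = (U*U)*M - 220 = U**2*M - 220 = M*U**2 - 220 = -220 + M*U**2)
B(w(13)) - d(W, -307) = -344 - (-220 - 307*361**2) = -344 - (-220 - 307*130321) = -344 - (-220 - 40008547) = -344 - 1*(-40008767) = -344 + 40008767 = 40008423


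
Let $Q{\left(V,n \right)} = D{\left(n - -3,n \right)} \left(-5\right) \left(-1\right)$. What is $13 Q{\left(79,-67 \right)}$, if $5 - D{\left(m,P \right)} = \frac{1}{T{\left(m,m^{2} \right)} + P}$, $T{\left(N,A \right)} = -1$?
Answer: $\frac{22165}{68} \approx 325.96$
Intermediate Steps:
$D{\left(m,P \right)} = 5 - \frac{1}{-1 + P}$
$Q{\left(V,n \right)} = \frac{5 \left(-6 + 5 n\right)}{-1 + n}$ ($Q{\left(V,n \right)} = \frac{-6 + 5 n}{-1 + n} \left(-5\right) \left(-1\right) = - \frac{5 \left(-6 + 5 n\right)}{-1 + n} \left(-1\right) = \frac{5 \left(-6 + 5 n\right)}{-1 + n}$)
$13 Q{\left(79,-67 \right)} = 13 \frac{5 \left(-6 + 5 \left(-67\right)\right)}{-1 - 67} = 13 \frac{5 \left(-6 - 335\right)}{-68} = 13 \cdot 5 \left(- \frac{1}{68}\right) \left(-341\right) = 13 \cdot \frac{1705}{68} = \frac{22165}{68}$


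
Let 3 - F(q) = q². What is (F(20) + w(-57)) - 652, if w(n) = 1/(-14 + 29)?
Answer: -15734/15 ≈ -1048.9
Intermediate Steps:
F(q) = 3 - q²
w(n) = 1/15
(F(20) + w(-57)) - 652 = ((3 - 1*20²) + 1/15) - 652 = ((3 - 1*400) + 1/15) - 652 = ((3 - 400) + 1/15) - 652 = (-397 + 1/15) - 652 = -5954/15 - 652 = -15734/15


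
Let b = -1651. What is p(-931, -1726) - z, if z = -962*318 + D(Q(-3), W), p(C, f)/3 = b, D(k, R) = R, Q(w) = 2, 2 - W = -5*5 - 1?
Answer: 300935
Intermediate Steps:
W = 28 (W = 2 - (-5*5 - 1) = 2 - (-25 - 1) = 2 - 1*(-26) = 2 + 26 = 28)
p(C, f) = -4953 (p(C, f) = 3*(-1651) = -4953)
z = -305888 (z = -962*318 + 28 = -305916 + 28 = -305888)
p(-931, -1726) - z = -4953 - 1*(-305888) = -4953 + 305888 = 300935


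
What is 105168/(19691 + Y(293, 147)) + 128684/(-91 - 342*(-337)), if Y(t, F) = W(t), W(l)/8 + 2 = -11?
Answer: 4877331964/751899227 ≈ 6.4867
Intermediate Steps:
W(l) = -104 (W(l) = -16 + 8*(-11) = -16 - 88 = -104)
Y(t, F) = -104
105168/(19691 + Y(293, 147)) + 128684/(-91 - 342*(-337)) = 105168/(19691 - 104) + 128684/(-91 - 342*(-337)) = 105168/19587 + 128684/(-91 + 115254) = 105168*(1/19587) + 128684/115163 = 35056/6529 + 128684*(1/115163) = 35056/6529 + 128684/115163 = 4877331964/751899227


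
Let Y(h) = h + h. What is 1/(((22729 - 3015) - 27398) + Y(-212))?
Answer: -1/8108 ≈ -0.00012334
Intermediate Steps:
Y(h) = 2*h
1/(((22729 - 3015) - 27398) + Y(-212)) = 1/(((22729 - 3015) - 27398) + 2*(-212)) = 1/((19714 - 27398) - 424) = 1/(-7684 - 424) = 1/(-8108) = -1/8108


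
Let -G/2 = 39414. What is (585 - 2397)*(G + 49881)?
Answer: 52451964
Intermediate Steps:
G = -78828 (G = -2*39414 = -78828)
(585 - 2397)*(G + 49881) = (585 - 2397)*(-78828 + 49881) = -1812*(-28947) = 52451964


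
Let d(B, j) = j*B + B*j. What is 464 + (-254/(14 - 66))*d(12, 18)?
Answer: 33464/13 ≈ 2574.2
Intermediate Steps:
d(B, j) = 2*B*j (d(B, j) = B*j + B*j = 2*B*j)
464 + (-254/(14 - 66))*d(12, 18) = 464 + (-254/(14 - 66))*(2*12*18) = 464 - 254/(-52)*432 = 464 - 254*(-1/52)*432 = 464 + (127/26)*432 = 464 + 27432/13 = 33464/13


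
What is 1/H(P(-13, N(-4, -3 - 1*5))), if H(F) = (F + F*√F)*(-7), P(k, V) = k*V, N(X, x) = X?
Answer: 1/18564 - √13/9282 ≈ -0.00033458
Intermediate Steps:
P(k, V) = V*k
H(F) = -7*F - 7*F^(3/2) (H(F) = (F + F^(3/2))*(-7) = -7*F - 7*F^(3/2))
1/H(P(-13, N(-4, -3 - 1*5))) = 1/(-(-28)*(-13) - 7*104*√13) = 1/(-7*52 - 728*√13) = 1/(-364 - 728*√13)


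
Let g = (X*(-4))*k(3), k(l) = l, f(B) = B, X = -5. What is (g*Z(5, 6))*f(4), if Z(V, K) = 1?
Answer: 240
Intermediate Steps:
g = 60 (g = -5*(-4)*3 = 20*3 = 60)
(g*Z(5, 6))*f(4) = (60*1)*4 = 60*4 = 240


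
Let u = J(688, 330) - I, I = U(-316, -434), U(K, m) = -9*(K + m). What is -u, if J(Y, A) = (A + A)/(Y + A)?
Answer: 3435420/509 ≈ 6749.4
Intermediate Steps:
U(K, m) = -9*K - 9*m
I = 6750 (I = -9*(-316) - 9*(-434) = 2844 + 3906 = 6750)
J(Y, A) = 2*A/(A + Y) (J(Y, A) = (2*A)/(A + Y) = 2*A/(A + Y))
u = -3435420/509 (u = 2*330/(330 + 688) - 1*6750 = 2*330/1018 - 6750 = 2*330*(1/1018) - 6750 = 330/509 - 6750 = -3435420/509 ≈ -6749.4)
-u = -1*(-3435420/509) = 3435420/509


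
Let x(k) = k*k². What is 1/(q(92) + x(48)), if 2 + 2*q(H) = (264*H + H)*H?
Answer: 1/1232071 ≈ 8.1164e-7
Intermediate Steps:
q(H) = -1 + 265*H²/2 (q(H) = -1 + ((264*H + H)*H)/2 = -1 + ((265*H)*H)/2 = -1 + (265*H²)/2 = -1 + 265*H²/2)
x(k) = k³
1/(q(92) + x(48)) = 1/((-1 + (265/2)*92²) + 48³) = 1/((-1 + (265/2)*8464) + 110592) = 1/((-1 + 1121480) + 110592) = 1/(1121479 + 110592) = 1/1232071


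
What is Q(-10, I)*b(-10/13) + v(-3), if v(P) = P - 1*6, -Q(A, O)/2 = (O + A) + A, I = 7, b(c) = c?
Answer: -29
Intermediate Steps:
Q(A, O) = -4*A - 2*O (Q(A, O) = -2*((O + A) + A) = -2*((A + O) + A) = -2*(O + 2*A) = -4*A - 2*O)
v(P) = -6 + P (v(P) = P - 6 = -6 + P)
Q(-10, I)*b(-10/13) + v(-3) = (-4*(-10) - 2*7)*(-10/13) + (-6 - 3) = (40 - 14)*(-10*1/13) - 9 = 26*(-10/13) - 9 = -20 - 9 = -29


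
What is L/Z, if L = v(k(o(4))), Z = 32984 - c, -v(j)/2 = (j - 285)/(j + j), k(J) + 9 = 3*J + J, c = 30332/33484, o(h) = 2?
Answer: -2394106/276101481 ≈ -0.0086711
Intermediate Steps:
c = 7583/8371 (c = 30332*(1/33484) = 7583/8371 ≈ 0.90587)
k(J) = -9 + 4*J (k(J) = -9 + (3*J + J) = -9 + 4*J)
v(j) = -(-285 + j)/j (v(j) = -2*(j - 285)/(j + j) = -2*(-285 + j)/(2*j) = -2*(-285 + j)*1/(2*j) = -(-285 + j)/j)
Z = 276101481/8371 (Z = 32984 - 1*7583/8371 = 32984 - 7583/8371 = 276101481/8371 ≈ 32983.)
L = -286 (L = (285 - (-9 + 4*2))/(-9 + 4*2) = (285 - (-9 + 8))/(-9 + 8) = (285 - 1*(-1))/(-1) = -(285 + 1) = -1*286 = -286)
L/Z = -286/276101481/8371 = -286*8371/276101481 = -2394106/276101481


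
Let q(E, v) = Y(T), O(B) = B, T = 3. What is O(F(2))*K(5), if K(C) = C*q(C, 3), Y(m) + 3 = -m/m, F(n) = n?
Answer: -40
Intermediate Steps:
Y(m) = -4 (Y(m) = -3 - m/m = -3 - 1*1 = -3 - 1 = -4)
q(E, v) = -4
K(C) = -4*C (K(C) = C*(-4) = -4*C)
O(F(2))*K(5) = 2*(-4*5) = 2*(-20) = -40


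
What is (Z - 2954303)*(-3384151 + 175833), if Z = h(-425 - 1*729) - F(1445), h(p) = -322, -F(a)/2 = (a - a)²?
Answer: 9479376570750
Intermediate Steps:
F(a) = 0 (F(a) = -2*(a - a)² = -2*0² = -2*0 = 0)
Z = -322 (Z = -322 - 1*0 = -322 + 0 = -322)
(Z - 2954303)*(-3384151 + 175833) = (-322 - 2954303)*(-3384151 + 175833) = -2954625*(-3208318) = 9479376570750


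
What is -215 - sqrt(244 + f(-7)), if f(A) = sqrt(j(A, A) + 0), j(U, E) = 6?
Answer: -215 - sqrt(244 + sqrt(6)) ≈ -230.70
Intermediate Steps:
f(A) = sqrt(6) (f(A) = sqrt(6 + 0) = sqrt(6))
-215 - sqrt(244 + f(-7)) = -215 - sqrt(244 + sqrt(6))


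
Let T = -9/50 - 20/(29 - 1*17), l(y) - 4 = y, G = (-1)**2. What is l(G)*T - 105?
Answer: -3427/30 ≈ -114.23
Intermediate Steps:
G = 1
l(y) = 4 + y
T = -277/150 (T = -9*1/50 - 20/(29 - 17) = -9/50 - 20/12 = -9/50 - 20*1/12 = -9/50 - 5/3 = -277/150 ≈ -1.8467)
l(G)*T - 105 = (4 + 1)*(-277/150) - 105 = 5*(-277/150) - 105 = -277/30 - 105 = -3427/30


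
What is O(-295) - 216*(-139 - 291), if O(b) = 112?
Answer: 92992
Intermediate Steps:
O(-295) - 216*(-139 - 291) = 112 - 216*(-139 - 291) = 112 - 216*(-430) = 112 + 92880 = 92992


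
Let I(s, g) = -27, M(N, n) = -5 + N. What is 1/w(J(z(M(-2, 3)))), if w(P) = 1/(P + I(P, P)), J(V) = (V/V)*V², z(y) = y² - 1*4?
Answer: 1998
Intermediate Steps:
z(y) = -4 + y² (z(y) = y² - 4 = -4 + y²)
J(V) = V² (J(V) = 1*V² = V²)
w(P) = 1/(-27 + P) (w(P) = 1/(P - 27) = 1/(-27 + P))
1/w(J(z(M(-2, 3)))) = 1/(1/(-27 + (-4 + (-5 - 2)²)²)) = 1/(1/(-27 + (-4 + (-7)²)²)) = 1/(1/(-27 + (-4 + 49)²)) = 1/(1/(-27 + 45²)) = 1/(1/(-27 + 2025)) = 1/(1/1998) = 1998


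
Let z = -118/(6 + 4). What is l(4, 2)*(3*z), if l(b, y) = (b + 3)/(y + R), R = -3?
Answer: 1239/5 ≈ 247.80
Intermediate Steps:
l(b, y) = (3 + b)/(-3 + y) (l(b, y) = (b + 3)/(y - 3) = (3 + b)/(-3 + y))
z = -59/5 (z = -118/10 = (⅒)*(-118) = -59/5 ≈ -11.800)
l(4, 2)*(3*z) = ((3 + 4)/(-3 + 2))*(3*(-59/5)) = (7/(-1))*(-177/5) = -1*7*(-177/5) = -7*(-177/5) = 1239/5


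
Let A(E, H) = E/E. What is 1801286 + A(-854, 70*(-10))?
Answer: 1801287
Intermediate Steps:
A(E, H) = 1
1801286 + A(-854, 70*(-10)) = 1801286 + 1 = 1801287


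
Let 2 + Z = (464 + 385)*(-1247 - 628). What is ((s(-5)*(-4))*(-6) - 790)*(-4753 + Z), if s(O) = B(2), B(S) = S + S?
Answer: 1108061220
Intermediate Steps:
B(S) = 2*S
s(O) = 4 (s(O) = 2*2 = 4)
Z = -1591877 (Z = -2 + (464 + 385)*(-1247 - 628) = -2 + 849*(-1875) = -2 - 1591875 = -1591877)
((s(-5)*(-4))*(-6) - 790)*(-4753 + Z) = ((4*(-4))*(-6) - 790)*(-4753 - 1591877) = (-16*(-6) - 790)*(-1596630) = (96 - 790)*(-1596630) = -694*(-1596630) = 1108061220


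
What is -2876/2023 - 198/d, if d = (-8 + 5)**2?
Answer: -47382/2023 ≈ -23.422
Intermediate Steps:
d = 9 (d = (-3)**2 = 9)
-2876/2023 - 198/d = -2876/2023 - 198/9 = -2876*1/2023 - 198*1/9 = -2876/2023 - 22 = -47382/2023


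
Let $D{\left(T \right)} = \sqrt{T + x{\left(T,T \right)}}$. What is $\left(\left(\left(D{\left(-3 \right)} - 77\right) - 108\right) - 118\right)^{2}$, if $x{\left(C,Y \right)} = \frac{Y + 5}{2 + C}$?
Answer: $\left(303 - i \sqrt{5}\right)^{2} \approx 91804.0 - 1355.0 i$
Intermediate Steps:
$x{\left(C,Y \right)} = \frac{5 + Y}{2 + C}$
$D{\left(T \right)} = \sqrt{T + \frac{5 + T}{2 + T}}$
$\left(\left(\left(D{\left(-3 \right)} - 77\right) - 108\right) - 118\right)^{2} = \left(\left(\left(\sqrt{\frac{5 - 3 - 3 \left(2 - 3\right)}{2 - 3}} - 77\right) - 108\right) - 118\right)^{2} = \left(\left(\left(\sqrt{\frac{5 - 3 - -3}{-1}} - 77\right) - 108\right) - 118\right)^{2} = \left(\left(\left(\sqrt{- (5 - 3 + 3)} - 77\right) - 108\right) - 118\right)^{2} = \left(\left(\left(\sqrt{\left(-1\right) 5} - 77\right) - 108\right) - 118\right)^{2} = \left(\left(\left(\sqrt{-5} - 77\right) - 108\right) - 118\right)^{2} = \left(\left(\left(i \sqrt{5} - 77\right) - 108\right) - 118\right)^{2} = \left(\left(\left(-77 + i \sqrt{5}\right) - 108\right) - 118\right)^{2} = \left(\left(-185 + i \sqrt{5}\right) - 118\right)^{2} = \left(-303 + i \sqrt{5}\right)^{2}$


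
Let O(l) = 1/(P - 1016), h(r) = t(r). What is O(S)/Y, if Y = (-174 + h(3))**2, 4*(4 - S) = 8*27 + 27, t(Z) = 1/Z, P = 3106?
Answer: 9/567311690 ≈ 1.5864e-8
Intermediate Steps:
h(r) = 1/r
S = -227/4 (S = 4 - (8*27 + 27)/4 = 4 - (216 + 27)/4 = 4 - 1/4*243 = 4 - 243/4 = -227/4 ≈ -56.750)
Y = 271441/9 (Y = (-174 + 1/3)**2 = (-521/3)**2 = 271441/9 ≈ 30160.)
O(l) = 1/2090 (O(l) = 1/(3106 - 1016) = 1/2090)
O(S)/Y = 1/(2090*(271441/9)) = (1/2090)*(9/271441) = 9/567311690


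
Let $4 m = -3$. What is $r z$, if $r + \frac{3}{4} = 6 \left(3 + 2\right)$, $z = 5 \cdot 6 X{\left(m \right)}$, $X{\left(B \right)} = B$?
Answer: $- \frac{5265}{8} \approx -658.13$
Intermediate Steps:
$m = - \frac{3}{4}$ ($m = \frac{1}{4} \left(-3\right) = - \frac{3}{4} \approx -0.75$)
$z = - \frac{45}{2}$ ($z = 5 \cdot 6 \left(- \frac{3}{4}\right) = 30 \left(- \frac{3}{4}\right) = - \frac{45}{2} \approx -22.5$)
$r = \frac{117}{4}$ ($r = - \frac{3}{4} + 6 \left(3 + 2\right) = - \frac{3}{4} + 6 \cdot 5 = - \frac{3}{4} + 30 = \frac{117}{4} \approx 29.25$)
$r z = \frac{117}{4} \left(- \frac{45}{2}\right) = - \frac{5265}{8}$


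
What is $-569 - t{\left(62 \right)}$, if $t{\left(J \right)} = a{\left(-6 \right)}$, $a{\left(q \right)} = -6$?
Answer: $-563$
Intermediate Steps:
$t{\left(J \right)} = -6$
$-569 - t{\left(62 \right)} = -569 - -6 = -569 + 6 = -563$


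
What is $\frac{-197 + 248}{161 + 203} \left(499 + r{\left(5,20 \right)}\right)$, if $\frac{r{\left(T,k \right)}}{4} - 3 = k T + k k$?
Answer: $\frac{128061}{364} \approx 351.82$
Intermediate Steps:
$r{\left(T,k \right)} = 12 + 4 k^{2} + 4 T k$ ($r{\left(T,k \right)} = 12 + 4 \left(k T + k k\right) = 12 + 4 \left(T k + k^{2}\right) = 12 + 4 \left(k^{2} + T k\right) = 12 + \left(4 k^{2} + 4 T k\right) = 12 + 4 k^{2} + 4 T k$)
$\frac{-197 + 248}{161 + 203} \left(499 + r{\left(5,20 \right)}\right) = \frac{-197 + 248}{161 + 203} \left(499 + \left(12 + 4 \cdot 20^{2} + 4 \cdot 5 \cdot 20\right)\right) = \frac{51}{364} \left(499 + \left(12 + 4 \cdot 400 + 400\right)\right) = 51 \cdot \frac{1}{364} \left(499 + \left(12 + 1600 + 400\right)\right) = \frac{51 \left(499 + 2012\right)}{364} = \frac{51}{364} \cdot 2511 = \frac{128061}{364}$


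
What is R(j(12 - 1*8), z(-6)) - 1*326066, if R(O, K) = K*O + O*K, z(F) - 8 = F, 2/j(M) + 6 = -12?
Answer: -2934598/9 ≈ -3.2607e+5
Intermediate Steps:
j(M) = -⅑ (j(M) = 2/(-6 - 12) = 2/(-18) = 2*(-1/18) = -⅑)
z(F) = 8 + F
R(O, K) = 2*K*O (R(O, K) = K*O + K*O = 2*K*O)
R(j(12 - 1*8), z(-6)) - 1*326066 = 2*(8 - 6)*(-⅑) - 1*326066 = 2*2*(-⅑) - 326066 = -4/9 - 326066 = -2934598/9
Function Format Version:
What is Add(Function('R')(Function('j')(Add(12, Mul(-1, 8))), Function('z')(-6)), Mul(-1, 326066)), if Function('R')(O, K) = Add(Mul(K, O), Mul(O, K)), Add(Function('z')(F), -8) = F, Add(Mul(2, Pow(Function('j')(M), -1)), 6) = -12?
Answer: Rational(-2934598, 9) ≈ -3.2607e+5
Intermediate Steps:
Function('j')(M) = Rational(-1, 9) (Function('j')(M) = Mul(2, Pow(Add(-6, -12), -1)) = Mul(2, Pow(-18, -1)) = Mul(2, Rational(-1, 18)) = Rational(-1, 9))
Function('z')(F) = Add(8, F)
Function('R')(O, K) = Mul(2, K, O) (Function('R')(O, K) = Add(Mul(K, O), Mul(K, O)) = Mul(2, K, O))
Add(Function('R')(Function('j')(Add(12, Mul(-1, 8))), Function('z')(-6)), Mul(-1, 326066)) = Add(Mul(2, Add(8, -6), Rational(-1, 9)), Mul(-1, 326066)) = Add(Mul(2, 2, Rational(-1, 9)), -326066) = Add(Rational(-4, 9), -326066) = Rational(-2934598, 9)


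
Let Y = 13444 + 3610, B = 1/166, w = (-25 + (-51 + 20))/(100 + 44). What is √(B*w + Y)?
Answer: √4229459635/498 ≈ 130.59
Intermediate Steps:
w = -7/18 (w = (-25 - 31)/144 = -56*1/144 = -7/18 ≈ -0.38889)
B = 1/166 ≈ 0.0060241
Y = 17054
√(B*w + Y) = √((1/166)*(-7/18) + 17054) = √(-7/2988 + 17054) = √(50957345/2988) = √4229459635/498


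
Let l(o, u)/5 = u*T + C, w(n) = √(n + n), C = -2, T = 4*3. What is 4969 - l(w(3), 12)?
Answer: 4259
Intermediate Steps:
T = 12
w(n) = √2*√n (w(n) = √(2*n) = √2*√n)
l(o, u) = -10 + 60*u (l(o, u) = 5*(u*12 - 2) = 5*(12*u - 2) = 5*(-2 + 12*u) = -10 + 60*u)
4969 - l(w(3), 12) = 4969 - (-10 + 60*12) = 4969 - (-10 + 720) = 4969 - 1*710 = 4969 - 710 = 4259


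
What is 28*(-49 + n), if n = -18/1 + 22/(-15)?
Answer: -28756/15 ≈ -1917.1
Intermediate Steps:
n = -292/15 (n = -18*1 + 22*(-1/15) = -18 - 22/15 = -292/15 ≈ -19.467)
28*(-49 + n) = 28*(-49 - 292/15) = 28*(-1027/15) = -28756/15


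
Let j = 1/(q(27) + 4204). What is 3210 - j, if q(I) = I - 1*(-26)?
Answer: 13664969/4257 ≈ 3210.0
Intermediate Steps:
q(I) = 26 + I (q(I) = I + 26 = 26 + I)
j = 1/4257 (j = 1/((26 + 27) + 4204) = 1/(53 + 4204) = 1/4257 ≈ 0.00023491)
3210 - j = 3210 - 1*1/4257 = 3210 - 1/4257 = 13664969/4257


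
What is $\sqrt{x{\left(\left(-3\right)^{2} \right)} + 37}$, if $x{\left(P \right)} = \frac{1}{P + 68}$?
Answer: $\frac{5 \sqrt{8778}}{77} \approx 6.0838$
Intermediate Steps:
$x{\left(P \right)} = \frac{1}{68 + P}$
$\sqrt{x{\left(\left(-3\right)^{2} \right)} + 37} = \sqrt{\frac{1}{68 + \left(-3\right)^{2}} + 37} = \sqrt{\frac{1}{68 + 9} + 37} = \sqrt{\frac{1}{77} + 37} = \sqrt{\frac{2850}{77}} = \frac{5 \sqrt{8778}}{77}$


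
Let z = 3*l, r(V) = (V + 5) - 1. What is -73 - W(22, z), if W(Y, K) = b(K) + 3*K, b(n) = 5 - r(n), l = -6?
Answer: -38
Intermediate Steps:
r(V) = 4 + V (r(V) = (5 + V) - 1 = 4 + V)
z = -18 (z = 3*(-6) = -18)
b(n) = 1 - n (b(n) = 5 - (4 + n) = 5 + (-4 - n) = 1 - n)
W(Y, K) = 1 + 2*K (W(Y, K) = (1 - K) + 3*K = 1 + 2*K)
-73 - W(22, z) = -73 - (1 + 2*(-18)) = -73 - (1 - 36) = -73 - 1*(-35) = -73 + 35 = -38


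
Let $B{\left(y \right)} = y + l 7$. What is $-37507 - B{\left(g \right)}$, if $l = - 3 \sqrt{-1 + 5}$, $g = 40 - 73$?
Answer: $-37432$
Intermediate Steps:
$g = -33$ ($g = 40 - 73 = -33$)
$l = -6$ ($l = - 3 \sqrt{4} = \left(-3\right) 2 = -6$)
$B{\left(y \right)} = -42 + y$ ($B{\left(y \right)} = y - 42 = -42 + y$)
$-37507 - B{\left(g \right)} = -37507 - \left(-42 - 33\right) = -37507 - -75 = -37507 + 75 = -37432$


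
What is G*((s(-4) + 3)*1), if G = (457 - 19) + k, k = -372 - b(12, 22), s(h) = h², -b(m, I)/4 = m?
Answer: 2166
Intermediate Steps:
b(m, I) = -4*m
k = -324 (k = -372 - (-4)*12 = -372 - 1*(-48) = -372 + 48 = -324)
G = 114 (G = (457 - 19) - 324 = 438 - 324 = 114)
G*((s(-4) + 3)*1) = 114*(((-4)² + 3)*1) = 114*((16 + 3)*1) = 114*(19*1) = 114*19 = 2166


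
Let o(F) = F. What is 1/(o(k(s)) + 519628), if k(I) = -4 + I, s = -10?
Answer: 1/519614 ≈ 1.9245e-6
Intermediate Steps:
1/(o(k(s)) + 519628) = 1/((-4 - 10) + 519628) = 1/(-14 + 519628) = 1/519614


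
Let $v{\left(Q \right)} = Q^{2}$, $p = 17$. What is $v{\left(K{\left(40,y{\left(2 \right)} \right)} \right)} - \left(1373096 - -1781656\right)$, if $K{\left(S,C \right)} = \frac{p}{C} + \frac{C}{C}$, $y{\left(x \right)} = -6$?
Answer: $- \frac{113570951}{36} \approx -3.1547 \cdot 10^{6}$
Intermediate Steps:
$K{\left(S,C \right)} = 1 + \frac{17}{C}$ ($K{\left(S,C \right)} = \frac{17}{C} + \frac{C}{C} = \frac{17}{C} + 1 = 1 + \frac{17}{C}$)
$v{\left(K{\left(40,y{\left(2 \right)} \right)} \right)} - \left(1373096 - -1781656\right) = \left(\frac{17 - 6}{-6}\right)^{2} - \left(1373096 - -1781656\right) = \left(\left(- \frac{1}{6}\right) 11\right)^{2} - \left(1373096 + 1781656\right) = \left(- \frac{11}{6}\right)^{2} - 3154752 = \frac{121}{36} - 3154752 = - \frac{113570951}{36}$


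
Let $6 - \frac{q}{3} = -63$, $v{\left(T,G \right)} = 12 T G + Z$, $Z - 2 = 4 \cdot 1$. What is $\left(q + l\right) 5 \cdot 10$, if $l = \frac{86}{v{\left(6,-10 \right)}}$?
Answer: $\frac{3692800}{357} \approx 10344.0$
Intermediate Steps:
$Z = 6$ ($Z = 2 + 4 \cdot 1 = 2 + 4 = 6$)
$v{\left(T,G \right)} = 6 + 12 G T$ ($v{\left(T,G \right)} = 12 T G + 6 = 12 G T + 6 = 6 + 12 G T$)
$q = 207$ ($q = 18 - -189 = 18 + 189 = 207$)
$l = - \frac{43}{357}$ ($l = \frac{86}{6 + 12 \left(-10\right) 6} = \frac{86}{6 - 720} = \frac{86}{-714} = 86 \left(- \frac{1}{714}\right) = - \frac{43}{357} \approx -0.12045$)
$\left(q + l\right) 5 \cdot 10 = \left(207 - \frac{43}{357}\right) 5 \cdot 10 = \frac{73856}{357} \cdot 50 = \frac{3692800}{357}$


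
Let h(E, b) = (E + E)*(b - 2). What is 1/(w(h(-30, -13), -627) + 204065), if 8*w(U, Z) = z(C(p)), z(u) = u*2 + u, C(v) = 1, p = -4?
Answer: 8/1632523 ≈ 4.9004e-6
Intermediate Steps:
h(E, b) = 2*E*(-2 + b) (h(E, b) = (2*E)*(-2 + b) = 2*E*(-2 + b))
z(u) = 3*u (z(u) = 2*u + u = 3*u)
w(U, Z) = 3/8 (w(U, Z) = (3*1)/8 = (⅛)*3 = 3/8)
1/(w(h(-30, -13), -627) + 204065) = 1/(3/8 + 204065) = 1/(1632523/8) = 8/1632523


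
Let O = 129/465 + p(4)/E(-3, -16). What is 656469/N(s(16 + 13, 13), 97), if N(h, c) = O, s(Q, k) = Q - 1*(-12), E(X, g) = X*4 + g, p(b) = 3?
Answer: 2849075460/739 ≈ 3.8553e+6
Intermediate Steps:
E(X, g) = g + 4*X (E(X, g) = 4*X + g = g + 4*X)
s(Q, k) = 12 + Q (s(Q, k) = Q + 12 = 12 + Q)
O = 739/4340 (O = 129/465 + 3/(-16 + 4*(-3)) = 129*(1/465) + 3/(-16 - 12) = 43/155 + 3/(-28) = 43/155 + 3*(-1/28) = 43/155 - 3/28 = 739/4340 ≈ 0.17028)
N(h, c) = 739/4340
656469/N(s(16 + 13, 13), 97) = 656469/(739/4340) = 656469*(4340/739) = 2849075460/739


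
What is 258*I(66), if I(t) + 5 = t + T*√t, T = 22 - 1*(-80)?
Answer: 15738 + 26316*√66 ≈ 2.2953e+5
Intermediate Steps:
T = 102 (T = 22 + 80 = 102)
I(t) = -5 + t + 102*√t (I(t) = -5 + (t + 102*√t) = -5 + t + 102*√t)
258*I(66) = 258*(-5 + 66 + 102*√66) = 258*(61 + 102*√66) = 15738 + 26316*√66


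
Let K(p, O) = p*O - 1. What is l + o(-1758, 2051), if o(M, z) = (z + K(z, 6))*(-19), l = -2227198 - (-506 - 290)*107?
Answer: -2414790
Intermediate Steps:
K(p, O) = -1 + O*p (K(p, O) = O*p - 1 = -1 + O*p)
l = -2142026 (l = -2227198 - (-796)*107 = -2227198 - 1*(-85172) = -2227198 + 85172 = -2142026)
o(M, z) = 19 - 133*z (o(M, z) = (z + (-1 + 6*z))*(-19) = (-1 + 7*z)*(-19) = 19 - 133*z)
l + o(-1758, 2051) = -2142026 + (19 - 133*2051) = -2142026 + (19 - 272783) = -2142026 - 272764 = -2414790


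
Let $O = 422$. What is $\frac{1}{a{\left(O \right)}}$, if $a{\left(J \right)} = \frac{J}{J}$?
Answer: $1$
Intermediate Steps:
$a{\left(J \right)} = 1$
$\frac{1}{a{\left(O \right)}} = 1^{-1} = 1$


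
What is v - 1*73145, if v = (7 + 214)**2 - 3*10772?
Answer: -56620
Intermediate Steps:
v = 16525 (v = 221**2 - 32316 = 48841 - 32316 = 16525)
v - 1*73145 = 16525 - 1*73145 = 16525 - 73145 = -56620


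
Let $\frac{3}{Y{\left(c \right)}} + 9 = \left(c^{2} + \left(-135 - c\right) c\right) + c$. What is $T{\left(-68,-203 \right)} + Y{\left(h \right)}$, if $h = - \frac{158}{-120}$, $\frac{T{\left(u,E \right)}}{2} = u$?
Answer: $- \frac{756658}{5563} \approx -136.02$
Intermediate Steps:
$T{\left(u,E \right)} = 2 u$
$h = \frac{79}{60}$ ($h = \left(-158\right) \left(- \frac{1}{120}\right) = \frac{79}{60} \approx 1.3167$)
$Y{\left(c \right)} = \frac{3}{-9 + c + c^{2} + c \left(-135 - c\right)}$ ($Y{\left(c \right)} = \frac{3}{-9 + \left(\left(c^{2} + \left(-135 - c\right) c\right) + c\right)} = \frac{3}{-9 + \left(\left(c^{2} + c \left(-135 - c\right)\right) + c\right)} = \frac{3}{-9 + \left(c + c^{2} + c \left(-135 - c\right)\right)} = \frac{3}{-9 + c + c^{2} + c \left(-135 - c\right)}$)
$T{\left(-68,-203 \right)} + Y{\left(h \right)} = 2 \left(-68\right) - \frac{3}{9 + 134 \cdot \frac{79}{60}} = -136 - \frac{3}{9 + \frac{5293}{30}} = -136 - \frac{3}{\frac{5563}{30}} = -136 - \frac{90}{5563} = - \frac{756658}{5563}$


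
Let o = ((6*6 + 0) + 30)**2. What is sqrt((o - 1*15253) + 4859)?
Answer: I*sqrt(6038) ≈ 77.705*I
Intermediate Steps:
o = 4356 (o = ((36 + 0) + 30)**2 = (36 + 30)**2 = 66**2 = 4356)
sqrt((o - 1*15253) + 4859) = sqrt((4356 - 1*15253) + 4859) = sqrt((4356 - 15253) + 4859) = sqrt(-10897 + 4859) = sqrt(-6038) = I*sqrt(6038)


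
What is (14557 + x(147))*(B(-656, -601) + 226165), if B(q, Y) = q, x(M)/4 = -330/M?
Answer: 160754767177/49 ≈ 3.2807e+9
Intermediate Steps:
x(M) = -1320/M (x(M) = 4*(-330/M) = -1320/M)
(14557 + x(147))*(B(-656, -601) + 226165) = (14557 - 1320/147)*(-656 + 226165) = (14557 - 1320*1/147)*225509 = (14557 - 440/49)*225509 = (712853/49)*225509 = 160754767177/49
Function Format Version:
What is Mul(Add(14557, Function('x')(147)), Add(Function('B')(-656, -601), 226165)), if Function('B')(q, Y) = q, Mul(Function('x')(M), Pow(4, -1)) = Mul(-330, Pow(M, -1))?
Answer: Rational(160754767177, 49) ≈ 3.2807e+9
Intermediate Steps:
Function('x')(M) = Mul(-1320, Pow(M, -1)) (Function('x')(M) = Mul(4, Mul(-330, Pow(M, -1))) = Mul(-1320, Pow(M, -1)))
Mul(Add(14557, Function('x')(147)), Add(Function('B')(-656, -601), 226165)) = Mul(Add(14557, Mul(-1320, Pow(147, -1))), Add(-656, 226165)) = Mul(Add(14557, Mul(-1320, Rational(1, 147))), 225509) = Mul(Add(14557, Rational(-440, 49)), 225509) = Mul(Rational(712853, 49), 225509) = Rational(160754767177, 49)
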